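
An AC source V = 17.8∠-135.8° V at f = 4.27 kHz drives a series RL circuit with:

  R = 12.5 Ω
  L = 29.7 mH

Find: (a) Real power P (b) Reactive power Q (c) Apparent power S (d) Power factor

Step 1 — Angular frequency: ω = 2π·f = 2π·4270 = 2.683e+04 rad/s.
Step 2 — Component impedances:
  R: Z = R = 12.5 Ω
  L: Z = jωL = j·2.683e+04·0.0297 = 0 + j796.8 Ω
Step 3 — Series combination: Z_total = R + L = 12.5 + j796.8 Ω = 796.9∠89.1° Ω.
Step 4 — Source phasor: V = 17.8∠-135.8° V = -12.76 - j12.41 V.
Step 5 — Current: I = V / Z = -0.01582 + j0.01577 A = 0.02234∠135.1° A.
Step 6 — Complex power: S = V·I* = 0.006236 + j0.3975 VA.
Step 7 — Real power: P = Re(S) = 0.006236 W.
Step 8 — Reactive power: Q = Im(S) = 0.3975 VAR.
Step 9 — Apparent power: |S| = 0.3976 VA.
Step 10 — Power factor: PF = P/|S| = 0.01569 (lagging).

(a) P = 0.006236 W  (b) Q = 0.3975 VAR  (c) S = 0.3976 VA  (d) PF = 0.01569 (lagging)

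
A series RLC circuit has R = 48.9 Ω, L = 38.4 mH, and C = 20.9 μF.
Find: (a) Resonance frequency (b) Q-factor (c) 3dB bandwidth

Step 1 — Resonance condition Im(Z)=0 gives ω₀ = 1/√(LC).
Step 2 — ω₀ = 1/√(0.0384·2.09e-05) = 1116 rad/s.
Step 3 — f₀ = ω₀/(2π) = 177.7 Hz.
Step 4 — Series Q: Q = ω₀L/R = 1116·0.0384/48.9 = 0.8766.
Step 5 — 3dB bandwidth: Δω = ω₀/Q = 1273 rad/s; BW = Δω/(2π) = 202.7 Hz.

(a) f₀ = 177.7 Hz  (b) Q = 0.8766  (c) BW = 202.7 Hz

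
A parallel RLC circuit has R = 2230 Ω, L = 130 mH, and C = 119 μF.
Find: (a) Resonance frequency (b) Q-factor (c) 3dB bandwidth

Step 1 — Resonance: ω₀ = 1/√(LC) = 1/√(0.13·0.000119) = 254.2 rad/s.
Step 2 — f₀ = ω₀/(2π) = 40.46 Hz.
Step 3 — Parallel Q: Q = R/(ω₀L) = 2230/(254.2·0.13) = 67.47.
Step 4 — Bandwidth: Δω = ω₀/Q = 3.768 rad/s; BW = Δω/(2π) = 0.5997 Hz.

(a) f₀ = 40.46 Hz  (b) Q = 67.47  (c) BW = 0.5997 Hz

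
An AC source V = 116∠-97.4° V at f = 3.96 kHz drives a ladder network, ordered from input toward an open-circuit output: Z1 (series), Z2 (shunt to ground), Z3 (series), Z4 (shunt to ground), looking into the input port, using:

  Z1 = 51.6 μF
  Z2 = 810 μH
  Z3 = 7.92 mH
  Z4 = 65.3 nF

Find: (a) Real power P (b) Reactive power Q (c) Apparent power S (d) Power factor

Step 1 — Angular frequency: ω = 2π·f = 2π·3960 = 2.488e+04 rad/s.
Step 2 — Component impedances:
  Z1: Z = 1/(jωC) = -j/(ω·C) = 0 - j0.7789 Ω
  Z2: Z = jωL = j·2.488e+04·0.00081 = 0 + j20.15 Ω
  Z3: Z = jωL = j·2.488e+04·0.00792 = 0 + j197.1 Ω
  Z4: Z = 1/(jωC) = -j/(ω·C) = 0 - j615.5 Ω
Step 3 — Ladder network (open output): work backward from the far end, alternating series and parallel combinations. Z_in = 0 + j20.39 Ω = 20.39∠90.0° Ω.
Step 4 — Source phasor: V = 116∠-97.4° V = -14.94 - j115 V.
Step 5 — Current: I = V / Z = -5.64 + j0.7325 A = 5.688∠172.6° A.
Step 6 — Complex power: S = V·I* = 0 + j659.8 VA.
Step 7 — Real power: P = Re(S) = 0 W.
Step 8 — Reactive power: Q = Im(S) = 659.8 VAR.
Step 9 — Apparent power: |S| = 659.8 VA.
Step 10 — Power factor: PF = P/|S| = 0 (lagging).

(a) P = 0 W  (b) Q = 659.8 VAR  (c) S = 659.8 VA  (d) PF = 0 (lagging)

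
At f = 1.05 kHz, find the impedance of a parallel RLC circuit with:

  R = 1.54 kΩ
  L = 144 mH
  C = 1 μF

Step 1 — Angular frequency: ω = 2π·f = 2π·1050 = 6597 rad/s.
Step 2 — Component impedances:
  R: Z = R = 1540 Ω
  L: Z = jωL = j·6597·0.144 = 0 + j950 Ω
  C: Z = 1/(jωC) = -j/(ω·C) = 0 - j151.6 Ω
Step 3 — Parallel combination: 1/Z_total = 1/R + 1/L + 1/C; Z_total = 20.84 - j177.9 Ω = 179.1∠-83.3° Ω.

Z = 20.84 - j177.9 Ω = 179.1∠-83.3° Ω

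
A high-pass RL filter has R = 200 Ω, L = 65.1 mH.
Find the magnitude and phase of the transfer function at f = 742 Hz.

Step 1 — Angular frequency: ω = 2π·742 = 4662 rad/s.
Step 2 — Transfer function: H(jω) = jωL/(R + jωL).
Step 3 — Numerator jωL = j·303.5; denominator R + jωL = 200 + j303.5.
Step 4 — H = 0.6972 + j0.4595.
Step 5 — Magnitude: |H| = 0.835 (-1.6 dB); phase: φ = 33.4°.

|H| = 0.835 (-1.6 dB), φ = 33.4°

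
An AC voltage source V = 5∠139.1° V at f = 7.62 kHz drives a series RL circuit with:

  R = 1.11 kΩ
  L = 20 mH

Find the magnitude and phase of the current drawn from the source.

Step 1 — Angular frequency: ω = 2π·f = 2π·7620 = 4.788e+04 rad/s.
Step 2 — Component impedances:
  R: Z = R = 1110 Ω
  L: Z = jωL = j·4.788e+04·0.02 = 0 + j957.6 Ω
Step 3 — Series combination: Z_total = R + L = 1110 + j957.6 Ω = 1466∠40.8° Ω.
Step 4 — Source phasor: V = 5∠139.1° V = -3.779 + j3.274 V.
Step 5 — Ohm's law: I = V / Z_total = (-3.779 + j3.274) / (1110 + j957.6) = -0.0004934 + j0.003375 A.
Step 6 — Convert to polar: |I| = 0.003411 A, ∠I = 98.3°.

I = 0.003411∠98.3° A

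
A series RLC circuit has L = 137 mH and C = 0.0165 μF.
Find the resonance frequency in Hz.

Step 1 — Resonance condition Im(Z)=0 gives ω₀ = 1/√(LC).
Step 2 — ω₀ = 1/√(0.137·1.65e-08) = 2.103e+04 rad/s.
Step 3 — f₀ = ω₀/(2π) = 3347 Hz.

f₀ = 3347 Hz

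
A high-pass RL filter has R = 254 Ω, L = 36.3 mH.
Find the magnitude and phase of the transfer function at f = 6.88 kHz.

Step 1 — Angular frequency: ω = 2π·6880 = 4.323e+04 rad/s.
Step 2 — Transfer function: H(jω) = jωL/(R + jωL).
Step 3 — Numerator jωL = j·1569; denominator R + jωL = 254 + j1569.
Step 4 — H = 0.9745 + j0.1577.
Step 5 — Magnitude: |H| = 0.9872 (-0.1 dB); phase: φ = 9.2°.

|H| = 0.9872 (-0.1 dB), φ = 9.2°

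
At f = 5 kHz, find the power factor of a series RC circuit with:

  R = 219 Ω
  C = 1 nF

Step 1 — Angular frequency: ω = 2π·f = 2π·5000 = 3.142e+04 rad/s.
Step 2 — Component impedances:
  R: Z = R = 219 Ω
  C: Z = 1/(jωC) = -j/(ω·C) = 0 - j3.183e+04 Ω
Step 3 — Series combination: Z_total = R + C = 219 - j3.183e+04 Ω = 3.183e+04∠-89.6° Ω.
Step 4 — Power factor: PF = cos(φ) = Re(Z)/|Z| = 219/3.183e+04 = 0.00688.
Step 5 — Type: Im(Z) = -3.183e+04 ⇒ leading (phase φ = -89.6°).

PF = 0.00688 (leading, φ = -89.6°)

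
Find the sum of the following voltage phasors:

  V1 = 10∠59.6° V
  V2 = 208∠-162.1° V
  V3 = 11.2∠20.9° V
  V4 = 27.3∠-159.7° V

Step 1 — Convert each phasor to rectangular form:
  V1 = 10·(cos(59.6°) + j·sin(59.6°)) = 5.06 + j8.625 V
  V2 = 208·(cos(-162.1°) + j·sin(-162.1°)) = -197.9 - j63.93 V
  V3 = 11.2·(cos(20.9°) + j·sin(20.9°)) = 10.46 + j3.995 V
  V4 = 27.3·(cos(-159.7°) + j·sin(-159.7°)) = -25.6 - j9.471 V
Step 2 — Sum components: V_total = -208 - j60.78 V.
Step 3 — Convert to polar: |V_total| = 216.7 V, ∠V_total = -163.7°.

V_total = 216.7∠-163.7° V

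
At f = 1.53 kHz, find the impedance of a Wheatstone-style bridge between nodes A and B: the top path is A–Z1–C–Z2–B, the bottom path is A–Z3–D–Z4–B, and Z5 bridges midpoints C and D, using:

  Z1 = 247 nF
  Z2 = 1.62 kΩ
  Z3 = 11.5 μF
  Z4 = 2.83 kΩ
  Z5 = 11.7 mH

Step 1 — Angular frequency: ω = 2π·f = 2π·1530 = 9613 rad/s.
Step 2 — Component impedances:
  Z1: Z = 1/(jωC) = -j/(ω·C) = 0 - j421.1 Ω
  Z2: Z = R = 1620 Ω
  Z3: Z = 1/(jωC) = -j/(ω·C) = 0 - j9.045 Ω
  Z4: Z = R = 2830 Ω
  Z5: Z = jωL = j·9613·0.0117 = 0 + j112.5 Ω
Step 3 — Bridge requires nodal analysis (the Z5 bridge couples midpoints C and D, so the two paths cannot be reduced to a simple series/parallel combination). Setting node B to ground and injecting 1 A at node A, the 3-node admittance system at A, C, D solves to V_A = Z_AB = 1032 + j48.66 Ω = 1033∠2.7° Ω.

Z = 1032 + j48.66 Ω = 1033∠2.7° Ω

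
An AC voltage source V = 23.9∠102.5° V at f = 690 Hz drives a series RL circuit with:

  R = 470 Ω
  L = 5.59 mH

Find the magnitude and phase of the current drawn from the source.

Step 1 — Angular frequency: ω = 2π·f = 2π·690 = 4335 rad/s.
Step 2 — Component impedances:
  R: Z = R = 470 Ω
  L: Z = jωL = j·4335·0.00559 = 0 + j24.23 Ω
Step 3 — Series combination: Z_total = R + L = 470 + j24.23 Ω = 470.6∠3.0° Ω.
Step 4 — Source phasor: V = 23.9∠102.5° V = -5.173 + j23.33 V.
Step 5 — Ohm's law: I = V / Z_total = (-5.173 + j23.33) / (470 + j24.23) = -0.008424 + j0.05008 A.
Step 6 — Convert to polar: |I| = 0.05078 A, ∠I = 99.5°.

I = 0.05078∠99.5° A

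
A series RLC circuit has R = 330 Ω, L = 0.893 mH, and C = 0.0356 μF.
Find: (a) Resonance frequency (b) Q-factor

Step 1 — Resonance condition Im(Z)=0 gives ω₀ = 1/√(LC).
Step 2 — ω₀ = 1/√(0.000893·3.56e-08) = 1.774e+05 rad/s.
Step 3 — f₀ = ω₀/(2π) = 2.823e+04 Hz.
Step 4 — Series Q: Q = ω₀L/R = 1.774e+05·0.000893/330 = 0.4799.

(a) f₀ = 2.823e+04 Hz  (b) Q = 0.4799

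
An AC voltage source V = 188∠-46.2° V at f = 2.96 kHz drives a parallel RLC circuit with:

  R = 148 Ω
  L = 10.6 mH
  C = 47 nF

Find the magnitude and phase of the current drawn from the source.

Step 1 — Angular frequency: ω = 2π·f = 2π·2960 = 1.86e+04 rad/s.
Step 2 — Component impedances:
  R: Z = R = 148 Ω
  L: Z = jωL = j·1.86e+04·0.0106 = 0 + j197.1 Ω
  C: Z = 1/(jωC) = -j/(ω·C) = 0 - j1144 Ω
Step 3 — Parallel combination: 1/Z_total = 1/R + 1/L + 1/C; Z_total = 106.8 + j66.35 Ω = 125.7∠31.9° Ω.
Step 4 — Source phasor: V = 188∠-46.2° V = 130.1 - j135.7 V.
Step 5 — Ohm's law: I = V / Z_total = (130.1 - j135.7) / (106.8 + j66.35) = 0.3095 - j1.463 A.
Step 6 — Convert to polar: |I| = 1.496 A, ∠I = -78.1°.

I = 1.496∠-78.1° A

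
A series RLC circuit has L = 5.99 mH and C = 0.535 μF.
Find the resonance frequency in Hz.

Step 1 — Resonance condition Im(Z)=0 gives ω₀ = 1/√(LC).
Step 2 — ω₀ = 1/√(0.00599·5.35e-07) = 1.766e+04 rad/s.
Step 3 — f₀ = ω₀/(2π) = 2811 Hz.

f₀ = 2811 Hz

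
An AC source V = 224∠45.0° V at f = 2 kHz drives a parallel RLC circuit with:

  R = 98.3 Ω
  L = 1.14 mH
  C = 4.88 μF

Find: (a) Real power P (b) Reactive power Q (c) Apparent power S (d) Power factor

Step 1 — Angular frequency: ω = 2π·f = 2π·2000 = 1.257e+04 rad/s.
Step 2 — Component impedances:
  R: Z = R = 98.3 Ω
  L: Z = jωL = j·1.257e+04·0.00114 = 0 + j14.33 Ω
  C: Z = 1/(jωC) = -j/(ω·C) = 0 - j16.31 Ω
Step 3 — Parallel combination: 1/Z_total = 1/R + 1/L + 1/C; Z_total = 57.99 + j48.35 Ω = 75.5∠39.8° Ω.
Step 4 — Source phasor: V = 224∠45.0° V = 158.4 + j158.4 V.
Step 5 — Current: I = V / Z = 2.955 + j0.268 A = 2.967∠5.2° A.
Step 6 — Complex power: S = V·I* = 510.4 + j425.5 VA.
Step 7 — Real power: P = Re(S) = 510.4 W.
Step 8 — Reactive power: Q = Im(S) = 425.5 VAR.
Step 9 — Apparent power: |S| = 664.6 VA.
Step 10 — Power factor: PF = P/|S| = 0.7681 (lagging).

(a) P = 510.4 W  (b) Q = 425.5 VAR  (c) S = 664.6 VA  (d) PF = 0.7681 (lagging)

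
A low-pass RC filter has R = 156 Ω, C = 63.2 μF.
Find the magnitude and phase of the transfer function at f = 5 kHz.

Step 1 — Angular frequency: ω = 2π·5000 = 3.142e+04 rad/s.
Step 2 — Transfer function: H(jω) = 1/(1 + jωRC).
Step 3 — Denominator: 1 + jωRC = 1 + j·3.142e+04·156·6.32e-05 = 1 + j309.7.
Step 4 — H = 1.042e-05 - j0.003229.
Step 5 — Magnitude: |H| = 0.003229 (-49.8 dB); phase: φ = -89.8°.

|H| = 0.003229 (-49.8 dB), φ = -89.8°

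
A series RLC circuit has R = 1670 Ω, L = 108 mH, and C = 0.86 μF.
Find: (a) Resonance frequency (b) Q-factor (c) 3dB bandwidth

Step 1 — Resonance condition Im(Z)=0 gives ω₀ = 1/√(LC).
Step 2 — ω₀ = 1/√(0.108·8.6e-07) = 3281 rad/s.
Step 3 — f₀ = ω₀/(2π) = 522.2 Hz.
Step 4 — Series Q: Q = ω₀L/R = 3281·0.108/1670 = 0.2122.
Step 5 — 3dB bandwidth: Δω = ω₀/Q = 1.546e+04 rad/s; BW = Δω/(2π) = 2461 Hz.

(a) f₀ = 522.2 Hz  (b) Q = 0.2122  (c) BW = 2461 Hz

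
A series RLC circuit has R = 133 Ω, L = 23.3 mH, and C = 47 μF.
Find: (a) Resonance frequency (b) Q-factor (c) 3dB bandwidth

Step 1 — Resonance condition Im(Z)=0 gives ω₀ = 1/√(LC).
Step 2 — ω₀ = 1/√(0.0233·4.7e-05) = 955.6 rad/s.
Step 3 — f₀ = ω₀/(2π) = 152.1 Hz.
Step 4 — Series Q: Q = ω₀L/R = 955.6·0.0233/133 = 0.1674.
Step 5 — 3dB bandwidth: Δω = ω₀/Q = 5708 rad/s; BW = Δω/(2π) = 908.5 Hz.

(a) f₀ = 152.1 Hz  (b) Q = 0.1674  (c) BW = 908.5 Hz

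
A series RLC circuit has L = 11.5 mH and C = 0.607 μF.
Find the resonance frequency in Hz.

Step 1 — Resonance condition Im(Z)=0 gives ω₀ = 1/√(LC).
Step 2 — ω₀ = 1/√(0.0115·6.07e-07) = 1.197e+04 rad/s.
Step 3 — f₀ = ω₀/(2π) = 1905 Hz.

f₀ = 1905 Hz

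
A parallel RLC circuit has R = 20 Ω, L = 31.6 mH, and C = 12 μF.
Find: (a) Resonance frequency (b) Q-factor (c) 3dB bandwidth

Step 1 — Resonance: ω₀ = 1/√(LC) = 1/√(0.0316·1.2e-05) = 1624 rad/s.
Step 2 — f₀ = ω₀/(2π) = 258.5 Hz.
Step 3 — Parallel Q: Q = R/(ω₀L) = 20/(1624·0.0316) = 0.3897.
Step 4 — Bandwidth: Δω = ω₀/Q = 4167 rad/s; BW = Δω/(2π) = 663.1 Hz.

(a) f₀ = 258.5 Hz  (b) Q = 0.3897  (c) BW = 663.1 Hz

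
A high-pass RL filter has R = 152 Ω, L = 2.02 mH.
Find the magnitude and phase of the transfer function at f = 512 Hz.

Step 1 — Angular frequency: ω = 2π·512 = 3217 rad/s.
Step 2 — Transfer function: H(jω) = jωL/(R + jωL).
Step 3 — Numerator jωL = j·6.498; denominator R + jωL = 152 + j6.498.
Step 4 — H = 0.001824 + j0.04267.
Step 5 — Magnitude: |H| = 0.04271 (-27.4 dB); phase: φ = 87.6°.

|H| = 0.04271 (-27.4 dB), φ = 87.6°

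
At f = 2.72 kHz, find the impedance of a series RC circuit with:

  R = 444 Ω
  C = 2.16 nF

Step 1 — Angular frequency: ω = 2π·f = 2π·2720 = 1.709e+04 rad/s.
Step 2 — Component impedances:
  R: Z = R = 444 Ω
  C: Z = 1/(jωC) = -j/(ω·C) = 0 - j2.709e+04 Ω
Step 3 — Series combination: Z_total = R + C = 444 - j2.709e+04 Ω = 2.709e+04∠-89.1° Ω.

Z = 444 - j2.709e+04 Ω = 2.709e+04∠-89.1° Ω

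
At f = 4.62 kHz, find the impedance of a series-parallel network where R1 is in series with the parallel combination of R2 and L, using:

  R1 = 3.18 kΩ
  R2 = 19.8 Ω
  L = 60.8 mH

Step 1 — Angular frequency: ω = 2π·f = 2π·4620 = 2.903e+04 rad/s.
Step 2 — Component impedances:
  R1: Z = R = 3180 Ω
  R2: Z = R = 19.8 Ω
  L: Z = jωL = j·2.903e+04·0.0608 = 0 + j1765 Ω
Step 3 — Parallel branch: R2 || L = 1/(1/R2 + 1/L) = 19.8 + j0.2221 Ω.
Step 4 — Series with R1: Z_total = R1 + (R2 || L) = 3200 + j0.2221 Ω = 3200∠0.0° Ω.

Z = 3200 + j0.2221 Ω = 3200∠0.0° Ω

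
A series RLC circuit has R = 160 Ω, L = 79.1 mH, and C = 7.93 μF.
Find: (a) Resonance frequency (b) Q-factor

Step 1 — Resonance condition Im(Z)=0 gives ω₀ = 1/√(LC).
Step 2 — ω₀ = 1/√(0.0791·7.93e-06) = 1263 rad/s.
Step 3 — f₀ = ω₀/(2π) = 201 Hz.
Step 4 — Series Q: Q = ω₀L/R = 1263·0.0791/160 = 0.6242.

(a) f₀ = 201 Hz  (b) Q = 0.6242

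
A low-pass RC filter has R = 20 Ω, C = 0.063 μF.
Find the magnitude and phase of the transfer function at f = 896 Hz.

Step 1 — Angular frequency: ω = 2π·896 = 5630 rad/s.
Step 2 — Transfer function: H(jω) = 1/(1 + jωRC).
Step 3 — Denominator: 1 + jωRC = 1 + j·5630·20·6.3e-08 = 1 + j0.007093.
Step 4 — H = 0.9999 - j0.007093.
Step 5 — Magnitude: |H| = 1 (-0.0 dB); phase: φ = -0.4°.

|H| = 1 (-0.0 dB), φ = -0.4°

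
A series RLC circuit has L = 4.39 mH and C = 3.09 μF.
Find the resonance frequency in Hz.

Step 1 — Resonance condition Im(Z)=0 gives ω₀ = 1/√(LC).
Step 2 — ω₀ = 1/√(0.00439·3.09e-06) = 8586 rad/s.
Step 3 — f₀ = ω₀/(2π) = 1366 Hz.

f₀ = 1366 Hz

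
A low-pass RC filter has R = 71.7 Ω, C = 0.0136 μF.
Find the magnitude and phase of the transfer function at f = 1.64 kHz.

Step 1 — Angular frequency: ω = 2π·1640 = 1.03e+04 rad/s.
Step 2 — Transfer function: H(jω) = 1/(1 + jωRC).
Step 3 — Denominator: 1 + jωRC = 1 + j·1.03e+04·71.7·1.36e-08 = 1 + j0.01005.
Step 4 — H = 0.9999 - j0.01005.
Step 5 — Magnitude: |H| = 0.9999 (-0.0 dB); phase: φ = -0.6°.

|H| = 0.9999 (-0.0 dB), φ = -0.6°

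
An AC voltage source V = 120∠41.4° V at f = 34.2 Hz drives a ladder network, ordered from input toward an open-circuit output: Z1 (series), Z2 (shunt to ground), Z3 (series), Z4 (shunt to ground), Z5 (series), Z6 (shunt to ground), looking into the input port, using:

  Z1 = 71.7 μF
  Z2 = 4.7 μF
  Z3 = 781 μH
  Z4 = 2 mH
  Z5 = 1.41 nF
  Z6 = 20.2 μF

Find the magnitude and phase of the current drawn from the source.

Step 1 — Angular frequency: ω = 2π·f = 2π·34.2 = 214.9 rad/s.
Step 2 — Component impedances:
  Z1: Z = 1/(jωC) = -j/(ω·C) = 0 - j64.9 Ω
  Z2: Z = 1/(jωC) = -j/(ω·C) = 0 - j990.1 Ω
  Z3: Z = jωL = j·214.9·0.000781 = 0 + j0.1678 Ω
  Z4: Z = jωL = j·214.9·0.002 = 0 + j0.4298 Ω
  Z5: Z = 1/(jωC) = -j/(ω·C) = 0 - j3.3e+06 Ω
  Z6: Z = 1/(jωC) = -j/(ω·C) = 0 - j230.4 Ω
Step 3 — Ladder network (open output): work backward from the far end, alternating series and parallel combinations. Z_in = 0 - j64.31 Ω = 64.31∠-90.0° Ω.
Step 4 — Source phasor: V = 120∠41.4° V = 90.01 + j79.36 V.
Step 5 — Ohm's law: I = V / Z_total = (90.01 + j79.36) / (0 - j64.31) = -1.234 + j1.4 A.
Step 6 — Convert to polar: |I| = 1.866 A, ∠I = 131.4°.

I = 1.866∠131.4° A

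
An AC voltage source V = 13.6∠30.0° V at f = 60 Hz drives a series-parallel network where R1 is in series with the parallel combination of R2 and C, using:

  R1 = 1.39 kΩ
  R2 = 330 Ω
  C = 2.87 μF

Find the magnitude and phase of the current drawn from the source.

Step 1 — Angular frequency: ω = 2π·f = 2π·60 = 377 rad/s.
Step 2 — Component impedances:
  R1: Z = R = 1390 Ω
  R2: Z = R = 330 Ω
  C: Z = 1/(jωC) = -j/(ω·C) = 0 - j924.2 Ω
Step 3 — Parallel branch: R2 || C = 1/(1/R2 + 1/C) = 292.7 - j104.5 Ω.
Step 4 — Series with R1: Z_total = R1 + (R2 || C) = 1683 - j104.5 Ω = 1686∠-3.6° Ω.
Step 5 — Source phasor: V = 13.6∠30.0° V = 11.78 + j6.8 V.
Step 6 — Ohm's law: I = V / Z_total = (11.78 + j6.8) / (1683 - j104.5) = 0.006723 + j0.004459 A.
Step 7 — Convert to polar: |I| = 0.008067 A, ∠I = 33.6°.

I = 0.008067∠33.6° A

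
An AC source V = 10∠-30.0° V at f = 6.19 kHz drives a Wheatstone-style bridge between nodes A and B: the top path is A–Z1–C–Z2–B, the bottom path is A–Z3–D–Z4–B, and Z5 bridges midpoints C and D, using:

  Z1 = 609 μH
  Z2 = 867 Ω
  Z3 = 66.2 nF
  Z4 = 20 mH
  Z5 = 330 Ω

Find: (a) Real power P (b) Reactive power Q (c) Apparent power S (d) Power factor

Step 1 — Angular frequency: ω = 2π·f = 2π·6190 = 3.889e+04 rad/s.
Step 2 — Component impedances:
  Z1: Z = jωL = j·3.889e+04·0.000609 = 0 + j23.69 Ω
  Z2: Z = R = 867 Ω
  Z3: Z = 1/(jωC) = -j/(ω·C) = 0 - j388.4 Ω
  Z4: Z = jωL = j·3.889e+04·0.02 = 0 + j777.9 Ω
  Z5: Z = R = 330 Ω
Step 3 — Bridge requires nodal analysis (the Z5 bridge couples midpoints C and D, so the two paths cannot be reduced to a simple series/parallel combination). Setting node B to ground and injecting 1 A at node A, the 3-node admittance system at A, C, D solves to V_A = Z_AB = 340.7 + j315.7 Ω = 464.4∠42.8° Ω.
Step 4 — Source phasor: V = 10∠-30.0° V = 8.66 - j5 V.
Step 5 — Current: I = V / Z = 0.006361 - j0.02057 A = 0.02153∠-72.8° A.
Step 6 — Complex power: S = V·I* = 0.1579 + j0.1463 VA.
Step 7 — Real power: P = Re(S) = 0.1579 W.
Step 8 — Reactive power: Q = Im(S) = 0.1463 VAR.
Step 9 — Apparent power: |S| = 0.2153 VA.
Step 10 — Power factor: PF = P/|S| = 0.7335 (lagging).

(a) P = 0.1579 W  (b) Q = 0.1463 VAR  (c) S = 0.2153 VA  (d) PF = 0.7335 (lagging)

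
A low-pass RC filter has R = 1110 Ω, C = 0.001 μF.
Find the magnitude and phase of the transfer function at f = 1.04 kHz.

Step 1 — Angular frequency: ω = 2π·1040 = 6535 rad/s.
Step 2 — Transfer function: H(jω) = 1/(1 + jωRC).
Step 3 — Denominator: 1 + jωRC = 1 + j·6535·1110·1e-09 = 1 + j0.007253.
Step 4 — H = 0.9999 - j0.007253.
Step 5 — Magnitude: |H| = 1 (-0.0 dB); phase: φ = -0.4°.

|H| = 1 (-0.0 dB), φ = -0.4°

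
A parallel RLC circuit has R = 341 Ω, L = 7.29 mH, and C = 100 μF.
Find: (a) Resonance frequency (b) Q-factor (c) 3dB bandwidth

Step 1 — Resonance: ω₀ = 1/√(LC) = 1/√(0.00729·0.0001) = 1171 rad/s.
Step 2 — f₀ = ω₀/(2π) = 186.4 Hz.
Step 3 — Parallel Q: Q = R/(ω₀L) = 341/(1171·0.00729) = 39.94.
Step 4 — Bandwidth: Δω = ω₀/Q = 29.33 rad/s; BW = Δω/(2π) = 4.667 Hz.

(a) f₀ = 186.4 Hz  (b) Q = 39.94  (c) BW = 4.667 Hz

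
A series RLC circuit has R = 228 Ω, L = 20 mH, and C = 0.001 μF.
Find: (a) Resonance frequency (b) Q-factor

Step 1 — Resonance condition Im(Z)=0 gives ω₀ = 1/√(LC).
Step 2 — ω₀ = 1/√(0.02·1e-09) = 2.236e+05 rad/s.
Step 3 — f₀ = ω₀/(2π) = 3.559e+04 Hz.
Step 4 — Series Q: Q = ω₀L/R = 2.236e+05·0.02/228 = 19.61.

(a) f₀ = 3.559e+04 Hz  (b) Q = 19.61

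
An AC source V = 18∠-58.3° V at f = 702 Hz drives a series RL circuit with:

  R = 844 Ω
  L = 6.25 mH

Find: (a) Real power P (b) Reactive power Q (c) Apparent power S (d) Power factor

Step 1 — Angular frequency: ω = 2π·f = 2π·702 = 4411 rad/s.
Step 2 — Component impedances:
  R: Z = R = 844 Ω
  L: Z = jωL = j·4411·0.00625 = 0 + j27.57 Ω
Step 3 — Series combination: Z_total = R + L = 844 + j27.57 Ω = 844.5∠1.9° Ω.
Step 4 — Source phasor: V = 18∠-58.3° V = 9.458 - j15.31 V.
Step 5 — Current: I = V / Z = 0.0106 - j0.01849 A = 0.02132∠-60.2° A.
Step 6 — Complex power: S = V·I* = 0.3835 + j0.01253 VA.
Step 7 — Real power: P = Re(S) = 0.3835 W.
Step 8 — Reactive power: Q = Im(S) = 0.01253 VAR.
Step 9 — Apparent power: |S| = 0.3837 VA.
Step 10 — Power factor: PF = P/|S| = 0.9995 (lagging).

(a) P = 0.3835 W  (b) Q = 0.01253 VAR  (c) S = 0.3837 VA  (d) PF = 0.9995 (lagging)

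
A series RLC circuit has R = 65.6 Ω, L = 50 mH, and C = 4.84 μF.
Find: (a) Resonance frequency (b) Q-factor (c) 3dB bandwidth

Step 1 — Resonance condition Im(Z)=0 gives ω₀ = 1/√(LC).
Step 2 — ω₀ = 1/√(0.05·4.84e-06) = 2033 rad/s.
Step 3 — f₀ = ω₀/(2π) = 323.5 Hz.
Step 4 — Series Q: Q = ω₀L/R = 2033·0.05/65.6 = 1.549.
Step 5 — 3dB bandwidth: Δω = ω₀/Q = 1312 rad/s; BW = Δω/(2π) = 208.8 Hz.

(a) f₀ = 323.5 Hz  (b) Q = 1.549  (c) BW = 208.8 Hz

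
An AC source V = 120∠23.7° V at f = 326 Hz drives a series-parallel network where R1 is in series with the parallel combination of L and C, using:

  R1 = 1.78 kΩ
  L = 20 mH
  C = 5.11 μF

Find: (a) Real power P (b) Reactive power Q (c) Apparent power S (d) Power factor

Step 1 — Angular frequency: ω = 2π·f = 2π·326 = 2048 rad/s.
Step 2 — Component impedances:
  R1: Z = R = 1780 Ω
  L: Z = jωL = j·2048·0.02 = 0 + j40.97 Ω
  C: Z = 1/(jωC) = -j/(ω·C) = 0 - j95.54 Ω
Step 3 — Parallel branch: L || C = 1/(1/L + 1/C) = 0 + j71.72 Ω.
Step 4 — Series with R1: Z_total = R1 + (L || C) = 1780 + j71.72 Ω = 1781∠2.3° Ω.
Step 5 — Source phasor: V = 120∠23.7° V = 109.9 + j48.23 V.
Step 6 — Current: I = V / Z = 0.06272 + j0.02457 A = 0.06736∠21.4° A.
Step 7 — Complex power: S = V·I* = 8.077 + j0.3254 VA.
Step 8 — Real power: P = Re(S) = 8.077 W.
Step 9 — Reactive power: Q = Im(S) = 0.3254 VAR.
Step 10 — Apparent power: |S| = 8.083 VA.
Step 11 — Power factor: PF = P/|S| = 0.9992 (lagging).

(a) P = 8.077 W  (b) Q = 0.3254 VAR  (c) S = 8.083 VA  (d) PF = 0.9992 (lagging)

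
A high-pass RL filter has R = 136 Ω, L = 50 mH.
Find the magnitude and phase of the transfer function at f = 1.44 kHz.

Step 1 — Angular frequency: ω = 2π·1440 = 9048 rad/s.
Step 2 — Transfer function: H(jω) = jωL/(R + jωL).
Step 3 — Numerator jωL = j·452.4; denominator R + jωL = 136 + j452.4.
Step 4 — H = 0.9171 + j0.2757.
Step 5 — Magnitude: |H| = 0.9577 (-0.4 dB); phase: φ = 16.7°.

|H| = 0.9577 (-0.4 dB), φ = 16.7°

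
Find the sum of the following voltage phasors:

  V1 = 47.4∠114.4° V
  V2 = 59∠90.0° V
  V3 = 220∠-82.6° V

Step 1 — Convert each phasor to rectangular form:
  V1 = 47.4·(cos(114.4°) + j·sin(114.4°)) = -19.58 + j43.17 V
  V2 = 59·(cos(90.0°) + j·sin(90.0°)) = 0 + j59 V
  V3 = 220·(cos(-82.6°) + j·sin(-82.6°)) = 28.34 - j218.2 V
Step 2 — Sum components: V_total = 8.754 - j116 V.
Step 3 — Convert to polar: |V_total| = 116.3 V, ∠V_total = -85.7°.

V_total = 116.3∠-85.7° V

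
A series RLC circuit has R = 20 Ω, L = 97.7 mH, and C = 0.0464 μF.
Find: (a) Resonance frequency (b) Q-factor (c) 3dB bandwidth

Step 1 — Resonance: ω₀ = 1/√(LC) = 1/√(0.0977·4.64e-08) = 1.485e+04 rad/s.
Step 2 — f₀ = ω₀/(2π) = 2364 Hz.
Step 3 — Series Q: Q = ω₀L/R = 1.485e+04·0.0977/20 = 72.55.
Step 4 — Bandwidth: Δω = ω₀/Q = 204.7 rad/s; BW = Δω/(2π) = 32.58 Hz.

(a) f₀ = 2364 Hz  (b) Q = 72.55  (c) BW = 32.58 Hz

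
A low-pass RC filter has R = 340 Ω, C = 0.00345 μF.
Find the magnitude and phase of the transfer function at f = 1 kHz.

Step 1 — Angular frequency: ω = 2π·1000 = 6283 rad/s.
Step 2 — Transfer function: H(jω) = 1/(1 + jωRC).
Step 3 — Denominator: 1 + jωRC = 1 + j·6283·340·3.45e-09 = 1 + j0.00737.
Step 4 — H = 0.9999 - j0.00737.
Step 5 — Magnitude: |H| = 1 (-0.0 dB); phase: φ = -0.4°.

|H| = 1 (-0.0 dB), φ = -0.4°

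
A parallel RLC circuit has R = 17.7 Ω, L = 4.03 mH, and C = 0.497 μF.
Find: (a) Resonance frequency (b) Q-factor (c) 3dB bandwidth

Step 1 — Resonance: ω₀ = 1/√(LC) = 1/√(0.00403·4.97e-07) = 2.234e+04 rad/s.
Step 2 — f₀ = ω₀/(2π) = 3556 Hz.
Step 3 — Parallel Q: Q = R/(ω₀L) = 17.7/(2.234e+04·0.00403) = 0.1966.
Step 4 — Bandwidth: Δω = ω₀/Q = 1.137e+05 rad/s; BW = Δω/(2π) = 1.809e+04 Hz.

(a) f₀ = 3556 Hz  (b) Q = 0.1966  (c) BW = 1.809e+04 Hz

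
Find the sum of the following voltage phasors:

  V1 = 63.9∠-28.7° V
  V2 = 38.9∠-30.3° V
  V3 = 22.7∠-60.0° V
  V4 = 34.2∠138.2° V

Step 1 — Convert each phasor to rectangular form:
  V1 = 63.9·(cos(-28.7°) + j·sin(-28.7°)) = 56.05 - j30.69 V
  V2 = 38.9·(cos(-30.3°) + j·sin(-30.3°)) = 33.59 - j19.63 V
  V3 = 22.7·(cos(-60.0°) + j·sin(-60.0°)) = 11.35 - j19.66 V
  V4 = 34.2·(cos(138.2°) + j·sin(138.2°)) = -25.5 + j22.8 V
Step 2 — Sum components: V_total = 75.49 - j47.18 V.
Step 3 — Convert to polar: |V_total| = 89.02 V, ∠V_total = -32.0°.

V_total = 89.02∠-32.0° V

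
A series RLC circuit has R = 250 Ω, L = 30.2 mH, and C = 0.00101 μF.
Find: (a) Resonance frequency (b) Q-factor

Step 1 — Resonance condition Im(Z)=0 gives ω₀ = 1/√(LC).
Step 2 — ω₀ = 1/√(0.0302·1.01e-09) = 1.811e+05 rad/s.
Step 3 — f₀ = ω₀/(2π) = 2.882e+04 Hz.
Step 4 — Series Q: Q = ω₀L/R = 1.811e+05·0.0302/250 = 21.87.

(a) f₀ = 2.882e+04 Hz  (b) Q = 21.87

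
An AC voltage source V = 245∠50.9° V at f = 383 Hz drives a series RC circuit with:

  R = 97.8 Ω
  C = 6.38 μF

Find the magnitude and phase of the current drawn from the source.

Step 1 — Angular frequency: ω = 2π·f = 2π·383 = 2406 rad/s.
Step 2 — Component impedances:
  R: Z = R = 97.8 Ω
  C: Z = 1/(jωC) = -j/(ω·C) = 0 - j65.13 Ω
Step 3 — Series combination: Z_total = R + C = 97.8 - j65.13 Ω = 117.5∠-33.7° Ω.
Step 4 — Source phasor: V = 245∠50.9° V = 154.5 + j190.1 V.
Step 5 — Ohm's law: I = V / Z_total = (154.5 + j190.1) / (97.8 - j65.13) = 0.1976 + j2.076 A.
Step 6 — Convert to polar: |I| = 2.085 A, ∠I = 84.6°.

I = 2.085∠84.6° A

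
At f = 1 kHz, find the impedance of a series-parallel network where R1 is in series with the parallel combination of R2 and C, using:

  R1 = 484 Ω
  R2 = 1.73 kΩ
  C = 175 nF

Step 1 — Angular frequency: ω = 2π·f = 2π·1000 = 6283 rad/s.
Step 2 — Component impedances:
  R1: Z = R = 484 Ω
  R2: Z = R = 1730 Ω
  C: Z = 1/(jωC) = -j/(ω·C) = 0 - j909.5 Ω
Step 3 — Parallel branch: R2 || C = 1/(1/R2 + 1/C) = 374.6 - j712.5 Ω.
Step 4 — Series with R1: Z_total = R1 + (R2 || C) = 858.6 - j712.5 Ω = 1116∠-39.7° Ω.

Z = 858.6 - j712.5 Ω = 1116∠-39.7° Ω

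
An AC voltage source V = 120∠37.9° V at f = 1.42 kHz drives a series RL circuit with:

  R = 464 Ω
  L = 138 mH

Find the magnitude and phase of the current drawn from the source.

Step 1 — Angular frequency: ω = 2π·f = 2π·1420 = 8922 rad/s.
Step 2 — Component impedances:
  R: Z = R = 464 Ω
  L: Z = jωL = j·8922·0.138 = 0 + j1231 Ω
Step 3 — Series combination: Z_total = R + L = 464 + j1231 Ω = 1316∠69.4° Ω.
Step 4 — Source phasor: V = 120∠37.9° V = 94.69 + j73.71 V.
Step 5 — Ohm's law: I = V / Z_total = (94.69 + j73.71) / (464 + j1231) = 0.0778 - j0.04759 A.
Step 6 — Convert to polar: |I| = 0.0912 A, ∠I = -31.5°.

I = 0.0912∠-31.5° A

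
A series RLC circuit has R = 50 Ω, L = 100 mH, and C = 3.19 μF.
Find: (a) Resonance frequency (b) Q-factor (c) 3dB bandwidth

Step 1 — Resonance condition Im(Z)=0 gives ω₀ = 1/√(LC).
Step 2 — ω₀ = 1/√(0.1·3.19e-06) = 1771 rad/s.
Step 3 — f₀ = ω₀/(2π) = 281.8 Hz.
Step 4 — Series Q: Q = ω₀L/R = 1771·0.1/50 = 3.541.
Step 5 — 3dB bandwidth: Δω = ω₀/Q = 500 rad/s; BW = Δω/(2π) = 79.58 Hz.

(a) f₀ = 281.8 Hz  (b) Q = 3.541  (c) BW = 79.58 Hz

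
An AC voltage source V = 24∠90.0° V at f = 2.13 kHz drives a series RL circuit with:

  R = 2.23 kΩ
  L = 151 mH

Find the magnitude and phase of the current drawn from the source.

Step 1 — Angular frequency: ω = 2π·f = 2π·2130 = 1.338e+04 rad/s.
Step 2 — Component impedances:
  R: Z = R = 2230 Ω
  L: Z = jωL = j·1.338e+04·0.151 = 0 + j2021 Ω
Step 3 — Series combination: Z_total = R + L = 2230 + j2021 Ω = 3009∠42.2° Ω.
Step 4 — Source phasor: V = 24∠90.0° V = 0 + j24 V.
Step 5 — Ohm's law: I = V / Z_total = (0 + j24) / (2230 + j2021) = 0.005355 + j0.005909 A.
Step 6 — Convert to polar: |I| = 0.007975 A, ∠I = 47.8°.

I = 0.007975∠47.8° A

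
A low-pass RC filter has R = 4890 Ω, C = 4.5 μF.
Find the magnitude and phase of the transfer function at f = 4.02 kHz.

Step 1 — Angular frequency: ω = 2π·4020 = 2.526e+04 rad/s.
Step 2 — Transfer function: H(jω) = 1/(1 + jωRC).
Step 3 — Denominator: 1 + jωRC = 1 + j·2.526e+04·4890·4.5e-06 = 1 + j555.8.
Step 4 — H = 3.237e-06 - j0.001799.
Step 5 — Magnitude: |H| = 0.001799 (-54.9 dB); phase: φ = -89.9°.

|H| = 0.001799 (-54.9 dB), φ = -89.9°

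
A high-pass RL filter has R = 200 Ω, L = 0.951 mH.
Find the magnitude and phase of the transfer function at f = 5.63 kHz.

Step 1 — Angular frequency: ω = 2π·5630 = 3.537e+04 rad/s.
Step 2 — Transfer function: H(jω) = jωL/(R + jωL).
Step 3 — Numerator jωL = j·33.64; denominator R + jωL = 200 + j33.64.
Step 4 — H = 0.02751 + j0.1636.
Step 5 — Magnitude: |H| = 0.1659 (-15.6 dB); phase: φ = 80.5°.

|H| = 0.1659 (-15.6 dB), φ = 80.5°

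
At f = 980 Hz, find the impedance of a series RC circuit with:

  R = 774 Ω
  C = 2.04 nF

Step 1 — Angular frequency: ω = 2π·f = 2π·980 = 6158 rad/s.
Step 2 — Component impedances:
  R: Z = R = 774 Ω
  C: Z = 1/(jωC) = -j/(ω·C) = 0 - j7.961e+04 Ω
Step 3 — Series combination: Z_total = R + C = 774 - j7.961e+04 Ω = 7.961e+04∠-89.4° Ω.

Z = 774 - j7.961e+04 Ω = 7.961e+04∠-89.4° Ω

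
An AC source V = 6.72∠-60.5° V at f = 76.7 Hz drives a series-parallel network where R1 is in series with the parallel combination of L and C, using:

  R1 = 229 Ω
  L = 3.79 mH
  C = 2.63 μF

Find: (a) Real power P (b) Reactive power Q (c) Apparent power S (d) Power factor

Step 1 — Angular frequency: ω = 2π·f = 2π·76.7 = 481.9 rad/s.
Step 2 — Component impedances:
  R1: Z = R = 229 Ω
  L: Z = jωL = j·481.9·0.00379 = 0 + j1.826 Ω
  C: Z = 1/(jωC) = -j/(ω·C) = 0 - j789 Ω
Step 3 — Parallel branch: L || C = 1/(1/L + 1/C) = 0 + j1.831 Ω.
Step 4 — Series with R1: Z_total = R1 + (L || C) = 229 + j1.831 Ω = 229∠0.5° Ω.
Step 5 — Source phasor: V = 6.72∠-60.5° V = 3.309 - j5.849 V.
Step 6 — Current: I = V / Z = 0.01425 - j0.02565 A = 0.02934∠-61.0° A.
Step 7 — Complex power: S = V·I* = 0.1972 + j0.001576 VA.
Step 8 — Real power: P = Re(S) = 0.1972 W.
Step 9 — Reactive power: Q = Im(S) = 0.001576 VAR.
Step 10 — Apparent power: |S| = 0.1972 VA.
Step 11 — Power factor: PF = P/|S| = 1 (lagging).

(a) P = 0.1972 W  (b) Q = 0.001576 VAR  (c) S = 0.1972 VA  (d) PF = 1 (lagging)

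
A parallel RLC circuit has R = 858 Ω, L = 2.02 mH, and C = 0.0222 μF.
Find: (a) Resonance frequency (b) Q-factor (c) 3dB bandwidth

Step 1 — Resonance: ω₀ = 1/√(LC) = 1/√(0.00202·2.22e-08) = 1.493e+05 rad/s.
Step 2 — f₀ = ω₀/(2π) = 2.377e+04 Hz.
Step 3 — Parallel Q: Q = R/(ω₀L) = 858/(1.493e+05·0.00202) = 2.844.
Step 4 — Bandwidth: Δω = ω₀/Q = 5.25e+04 rad/s; BW = Δω/(2π) = 8356 Hz.

(a) f₀ = 2.377e+04 Hz  (b) Q = 2.844  (c) BW = 8356 Hz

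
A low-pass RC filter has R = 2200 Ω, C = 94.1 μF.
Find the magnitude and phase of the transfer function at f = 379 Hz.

Step 1 — Angular frequency: ω = 2π·379 = 2381 rad/s.
Step 2 — Transfer function: H(jω) = 1/(1 + jωRC).
Step 3 — Denominator: 1 + jωRC = 1 + j·2381·2200·9.41e-05 = 1 + j493.
Step 4 — H = 4.115e-06 - j0.002028.
Step 5 — Magnitude: |H| = 0.002028 (-53.9 dB); phase: φ = -89.9°.

|H| = 0.002028 (-53.9 dB), φ = -89.9°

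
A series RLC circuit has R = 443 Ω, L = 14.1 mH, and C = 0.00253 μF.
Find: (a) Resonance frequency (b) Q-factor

Step 1 — Resonance condition Im(Z)=0 gives ω₀ = 1/√(LC).
Step 2 — ω₀ = 1/√(0.0141·2.53e-09) = 1.674e+05 rad/s.
Step 3 — f₀ = ω₀/(2π) = 2.665e+04 Hz.
Step 4 — Series Q: Q = ω₀L/R = 1.674e+05·0.0141/443 = 5.329.

(a) f₀ = 2.665e+04 Hz  (b) Q = 5.329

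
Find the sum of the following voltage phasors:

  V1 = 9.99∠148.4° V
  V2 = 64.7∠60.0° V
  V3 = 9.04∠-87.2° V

Step 1 — Convert each phasor to rectangular form:
  V1 = 9.99·(cos(148.4°) + j·sin(148.4°)) = -8.509 + j5.235 V
  V2 = 64.7·(cos(60.0°) + j·sin(60.0°)) = 32.35 + j56.03 V
  V3 = 9.04·(cos(-87.2°) + j·sin(-87.2°)) = 0.4416 - j9.029 V
Step 2 — Sum components: V_total = 24.28 + j52.24 V.
Step 3 — Convert to polar: |V_total| = 57.61 V, ∠V_total = 65.1°.

V_total = 57.61∠65.1° V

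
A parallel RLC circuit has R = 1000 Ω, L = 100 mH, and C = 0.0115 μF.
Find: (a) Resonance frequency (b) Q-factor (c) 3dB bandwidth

Step 1 — Resonance: ω₀ = 1/√(LC) = 1/√(0.1·1.15e-08) = 2.949e+04 rad/s.
Step 2 — f₀ = ω₀/(2π) = 4693 Hz.
Step 3 — Parallel Q: Q = R/(ω₀L) = 1000/(2.949e+04·0.1) = 0.3391.
Step 4 — Bandwidth: Δω = ω₀/Q = 8.696e+04 rad/s; BW = Δω/(2π) = 1.384e+04 Hz.

(a) f₀ = 4693 Hz  (b) Q = 0.3391  (c) BW = 1.384e+04 Hz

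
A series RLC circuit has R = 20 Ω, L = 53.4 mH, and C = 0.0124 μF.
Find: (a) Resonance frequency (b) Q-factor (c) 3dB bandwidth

Step 1 — Resonance condition Im(Z)=0 gives ω₀ = 1/√(LC).
Step 2 — ω₀ = 1/√(0.0534·1.24e-08) = 3.886e+04 rad/s.
Step 3 — f₀ = ω₀/(2π) = 6185 Hz.
Step 4 — Series Q: Q = ω₀L/R = 3.886e+04·0.0534/20 = 103.8.
Step 5 — 3dB bandwidth: Δω = ω₀/Q = 374.5 rad/s; BW = Δω/(2π) = 59.61 Hz.

(a) f₀ = 6185 Hz  (b) Q = 103.8  (c) BW = 59.61 Hz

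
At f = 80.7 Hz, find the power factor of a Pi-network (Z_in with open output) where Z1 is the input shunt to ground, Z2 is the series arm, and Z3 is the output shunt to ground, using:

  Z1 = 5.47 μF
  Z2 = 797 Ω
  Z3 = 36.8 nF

Step 1 — Angular frequency: ω = 2π·f = 2π·80.7 = 507.1 rad/s.
Step 2 — Component impedances:
  Z1: Z = 1/(jωC) = -j/(ω·C) = 0 - j360.5 Ω
  Z2: Z = R = 797 Ω
  Z3: Z = 1/(jωC) = -j/(ω·C) = 0 - j5.359e+04 Ω
Step 3 — With open output, the series arm Z2 and the output shunt Z3 appear in series to ground: Z2 + Z3 = 797 - j5.359e+04 Ω.
Step 4 — Parallel with input shunt Z1: Z_in = Z1 || (Z2 + Z3) = 0.03558 - j358.1 Ω = 358.1∠-90.0° Ω.
Step 5 — Power factor: PF = cos(φ) = Re(Z)/|Z| = 0.03558/358.1 = 9.936e-05.
Step 6 — Type: Im(Z) = -358.1 ⇒ leading (phase φ = -90.0°).

PF = 9.936e-05 (leading, φ = -90.0°)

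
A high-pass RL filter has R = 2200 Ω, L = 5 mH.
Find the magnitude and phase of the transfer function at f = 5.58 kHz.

Step 1 — Angular frequency: ω = 2π·5580 = 3.506e+04 rad/s.
Step 2 — Transfer function: H(jω) = jωL/(R + jωL).
Step 3 — Numerator jωL = j·175.3; denominator R + jωL = 2200 + j175.3.
Step 4 — H = 0.006309 + j0.07918.
Step 5 — Magnitude: |H| = 0.07943 (-22.0 dB); phase: φ = 85.4°.

|H| = 0.07943 (-22.0 dB), φ = 85.4°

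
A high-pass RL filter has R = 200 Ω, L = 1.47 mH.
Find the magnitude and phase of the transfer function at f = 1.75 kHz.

Step 1 — Angular frequency: ω = 2π·1750 = 1.1e+04 rad/s.
Step 2 — Transfer function: H(jω) = jωL/(R + jωL).
Step 3 — Numerator jωL = j·16.16; denominator R + jωL = 200 + j16.16.
Step 4 — H = 0.006489 + j0.08029.
Step 5 — Magnitude: |H| = 0.08055 (-21.9 dB); phase: φ = 85.4°.

|H| = 0.08055 (-21.9 dB), φ = 85.4°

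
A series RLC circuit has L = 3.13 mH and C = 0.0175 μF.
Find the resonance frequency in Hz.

Step 1 — Resonance condition Im(Z)=0 gives ω₀ = 1/√(LC).
Step 2 — ω₀ = 1/√(0.00313·1.75e-08) = 1.351e+05 rad/s.
Step 3 — f₀ = ω₀/(2π) = 2.15e+04 Hz.

f₀ = 2.15e+04 Hz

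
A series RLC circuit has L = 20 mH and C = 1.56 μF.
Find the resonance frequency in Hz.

Step 1 — Resonance condition Im(Z)=0 gives ω₀ = 1/√(LC).
Step 2 — ω₀ = 1/√(0.02·1.56e-06) = 5661 rad/s.
Step 3 — f₀ = ω₀/(2π) = 901 Hz.

f₀ = 901 Hz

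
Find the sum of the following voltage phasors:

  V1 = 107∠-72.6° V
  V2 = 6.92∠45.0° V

Step 1 — Convert each phasor to rectangular form:
  V1 = 107·(cos(-72.6°) + j·sin(-72.6°)) = 32 - j102.1 V
  V2 = 6.92·(cos(45.0°) + j·sin(45.0°)) = 4.893 + j4.893 V
Step 2 — Sum components: V_total = 36.89 - j97.21 V.
Step 3 — Convert to polar: |V_total| = 104 V, ∠V_total = -69.2°.

V_total = 104∠-69.2° V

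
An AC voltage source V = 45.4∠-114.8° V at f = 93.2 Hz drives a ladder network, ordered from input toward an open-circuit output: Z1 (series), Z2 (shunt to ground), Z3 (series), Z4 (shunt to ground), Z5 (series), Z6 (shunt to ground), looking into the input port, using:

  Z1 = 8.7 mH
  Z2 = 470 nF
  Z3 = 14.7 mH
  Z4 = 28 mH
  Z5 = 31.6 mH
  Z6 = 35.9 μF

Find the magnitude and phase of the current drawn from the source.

Step 1 — Angular frequency: ω = 2π·f = 2π·93.2 = 585.6 rad/s.
Step 2 — Component impedances:
  Z1: Z = jωL = j·585.6·0.0087 = 0 + j5.095 Ω
  Z2: Z = 1/(jωC) = -j/(ω·C) = 0 - j3633 Ω
  Z3: Z = jωL = j·585.6·0.0147 = 0 + j8.608 Ω
  Z4: Z = jωL = j·585.6·0.028 = 0 + j16.4 Ω
  Z5: Z = jωL = j·585.6·0.0316 = 0 + j18.5 Ω
  Z6: Z = 1/(jωC) = -j/(ω·C) = 0 - j47.57 Ω
Step 3 — Ladder network (open output): work backward from the far end, alternating series and parallel combinations. Z_in = 0 + j51.92 Ω = 51.92∠90.0° Ω.
Step 4 — Source phasor: V = 45.4∠-114.8° V = -19.04 - j41.21 V.
Step 5 — Ohm's law: I = V / Z_total = (-19.04 - j41.21) / (0 + j51.92) = -0.7938 + j0.3668 A.
Step 6 — Convert to polar: |I| = 0.8744 A, ∠I = 155.2°.

I = 0.8744∠155.2° A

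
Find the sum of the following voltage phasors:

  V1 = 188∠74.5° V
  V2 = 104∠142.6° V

Step 1 — Convert each phasor to rectangular form:
  V1 = 188·(cos(74.5°) + j·sin(74.5°)) = 50.24 + j181.2 V
  V2 = 104·(cos(142.6°) + j·sin(142.6°)) = -82.62 + j63.17 V
Step 2 — Sum components: V_total = -32.38 + j244.3 V.
Step 3 — Convert to polar: |V_total| = 246.5 V, ∠V_total = 97.5°.

V_total = 246.5∠97.5° V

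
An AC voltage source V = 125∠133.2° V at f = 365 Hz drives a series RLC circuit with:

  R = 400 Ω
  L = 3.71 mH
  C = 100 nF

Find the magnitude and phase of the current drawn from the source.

Step 1 — Angular frequency: ω = 2π·f = 2π·365 = 2293 rad/s.
Step 2 — Component impedances:
  R: Z = R = 400 Ω
  L: Z = jωL = j·2293·0.00371 = 0 + j8.508 Ω
  C: Z = 1/(jωC) = -j/(ω·C) = 0 - j4360 Ω
Step 3 — Series combination: Z_total = R + L + C = 400 - j4352 Ω = 4370∠-84.7° Ω.
Step 4 — Source phasor: V = 125∠133.2° V = -85.57 + j91.12 V.
Step 5 — Ohm's law: I = V / Z_total = (-85.57 + j91.12) / (400 - j4352) = -0.02255 - j0.01759 A.
Step 6 — Convert to polar: |I| = 0.0286 A, ∠I = -142.1°.

I = 0.0286∠-142.1° A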